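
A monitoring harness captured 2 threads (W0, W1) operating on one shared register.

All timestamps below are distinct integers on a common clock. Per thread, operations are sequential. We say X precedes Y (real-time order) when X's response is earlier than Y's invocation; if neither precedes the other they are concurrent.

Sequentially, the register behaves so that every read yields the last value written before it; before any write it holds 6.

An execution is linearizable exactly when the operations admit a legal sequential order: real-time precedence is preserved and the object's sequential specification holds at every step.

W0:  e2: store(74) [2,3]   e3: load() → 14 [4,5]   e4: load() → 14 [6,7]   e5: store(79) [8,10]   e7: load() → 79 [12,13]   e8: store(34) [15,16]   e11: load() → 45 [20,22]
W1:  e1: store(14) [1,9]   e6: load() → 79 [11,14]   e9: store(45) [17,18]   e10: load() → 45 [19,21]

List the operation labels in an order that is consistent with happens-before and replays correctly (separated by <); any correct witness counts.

e2 < e1 < e3 < e4 < e5 < e6 < e7 < e8 < e9 < e10 < e11

after step 1 (e2 store(74)): value 74
after step 2 (e1 store(14)): value 14
after step 3 (e3 load() → 14): value 14
after step 4 (e4 load() → 14): value 14
after step 5 (e5 store(79)): value 79
after step 6 (e6 load() → 79): value 79
after step 7 (e7 load() → 79): value 79
after step 8 (e8 store(34)): value 34
after step 9 (e9 store(45)): value 45
after step 10 (e10 load() → 45): value 45
after step 11 (e11 load() → 45): value 45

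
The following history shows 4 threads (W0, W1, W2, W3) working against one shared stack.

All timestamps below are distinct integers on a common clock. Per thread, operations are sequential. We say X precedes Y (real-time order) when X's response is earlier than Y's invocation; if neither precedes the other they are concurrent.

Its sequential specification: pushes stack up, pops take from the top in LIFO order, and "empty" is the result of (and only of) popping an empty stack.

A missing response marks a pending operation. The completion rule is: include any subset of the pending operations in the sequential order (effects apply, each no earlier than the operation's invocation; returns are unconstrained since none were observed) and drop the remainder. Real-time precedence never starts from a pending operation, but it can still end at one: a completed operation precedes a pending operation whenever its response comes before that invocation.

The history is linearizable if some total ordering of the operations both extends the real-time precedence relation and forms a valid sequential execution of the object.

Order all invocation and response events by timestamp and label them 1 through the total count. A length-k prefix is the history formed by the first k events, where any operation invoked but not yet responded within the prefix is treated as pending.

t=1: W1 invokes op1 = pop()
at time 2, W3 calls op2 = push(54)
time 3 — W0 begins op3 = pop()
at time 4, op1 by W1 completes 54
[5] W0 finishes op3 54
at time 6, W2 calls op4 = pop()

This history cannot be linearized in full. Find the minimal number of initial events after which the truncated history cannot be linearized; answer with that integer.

5

events 1..4 are linearizable, e.g. via op2, op1:
after step 1 (op2 push(54) (pending, included)): stack <54>
after step 2 (op1 pop() → 54): stack <>
once event 5 joins (op3's response, time 5), exhaustive search finds no witness
completion choices over the 1 pending operation (op2) were checked; none helps
for example op1, op3 (pending dropped) fails at step 1: op1 pop() → 54 is not legal there
for example op3, op1 (pending dropped) fails at step 1: op3 pop() → 54 is not legal there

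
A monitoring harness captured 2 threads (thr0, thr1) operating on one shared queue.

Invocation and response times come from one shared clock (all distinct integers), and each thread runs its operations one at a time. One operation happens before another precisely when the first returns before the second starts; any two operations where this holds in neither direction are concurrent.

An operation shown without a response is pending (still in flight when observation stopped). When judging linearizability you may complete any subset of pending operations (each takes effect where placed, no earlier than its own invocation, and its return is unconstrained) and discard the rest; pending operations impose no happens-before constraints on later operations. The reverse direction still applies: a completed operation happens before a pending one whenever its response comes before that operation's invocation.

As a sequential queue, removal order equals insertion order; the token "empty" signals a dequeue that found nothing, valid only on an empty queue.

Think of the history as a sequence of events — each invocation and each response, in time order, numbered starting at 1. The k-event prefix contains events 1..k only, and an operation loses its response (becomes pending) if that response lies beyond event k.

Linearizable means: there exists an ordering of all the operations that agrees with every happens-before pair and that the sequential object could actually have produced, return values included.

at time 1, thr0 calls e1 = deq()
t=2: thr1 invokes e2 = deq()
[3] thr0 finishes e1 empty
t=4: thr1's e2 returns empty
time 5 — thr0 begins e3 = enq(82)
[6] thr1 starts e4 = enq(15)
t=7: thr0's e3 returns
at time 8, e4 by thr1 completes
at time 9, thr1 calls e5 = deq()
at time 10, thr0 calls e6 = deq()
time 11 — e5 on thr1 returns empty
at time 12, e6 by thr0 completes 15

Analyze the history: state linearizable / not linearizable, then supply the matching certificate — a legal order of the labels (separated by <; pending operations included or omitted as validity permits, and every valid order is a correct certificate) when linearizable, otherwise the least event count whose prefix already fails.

prefix check: 1..10 passes, 1..11 fails once e5's time-11 response joins
real-time-consistent orders of the 5 completed operations: 4 — all fail the queue replay
including or dropping the 1 pending operation (e6) in any combination fails
e.g. e1, e2, e3, e4, e5 (pending dropped): illegal at step 5, since e5 deq() → empty cannot apply there
e.g. e1, e2, e4, e3, e5 (pending dropped): illegal at step 5, since e5 deq() → empty cannot apply there

not linearizable — minimal violating prefix: 11 events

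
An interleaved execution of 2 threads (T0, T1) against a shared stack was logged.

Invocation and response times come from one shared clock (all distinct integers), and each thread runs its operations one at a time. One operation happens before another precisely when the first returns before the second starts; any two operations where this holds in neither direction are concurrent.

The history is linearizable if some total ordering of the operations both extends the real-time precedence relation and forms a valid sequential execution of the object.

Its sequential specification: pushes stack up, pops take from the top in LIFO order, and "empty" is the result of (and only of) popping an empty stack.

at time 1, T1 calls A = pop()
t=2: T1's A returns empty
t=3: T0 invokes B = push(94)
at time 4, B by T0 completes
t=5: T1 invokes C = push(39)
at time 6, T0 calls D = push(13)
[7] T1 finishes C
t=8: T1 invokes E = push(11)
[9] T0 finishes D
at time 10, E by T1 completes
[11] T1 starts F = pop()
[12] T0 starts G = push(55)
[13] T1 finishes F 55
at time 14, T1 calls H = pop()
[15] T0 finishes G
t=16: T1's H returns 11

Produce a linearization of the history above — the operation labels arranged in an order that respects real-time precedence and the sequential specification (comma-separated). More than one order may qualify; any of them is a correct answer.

A, B, C, D, E, G, F, H

after step 1 (A pop() → empty): stack <>
after step 2 (B push(94)): stack <94>
after step 3 (C push(39)): stack <94,39>
after step 4 (D push(13)): stack <94,39,13>
after step 5 (E push(11)): stack <94,39,13,11>
after step 6 (G push(55)): stack <94,39,13,11,55>
after step 7 (F pop() → 55): stack <94,39,13,11>
after step 8 (H pop() → 11): stack <94,39,13>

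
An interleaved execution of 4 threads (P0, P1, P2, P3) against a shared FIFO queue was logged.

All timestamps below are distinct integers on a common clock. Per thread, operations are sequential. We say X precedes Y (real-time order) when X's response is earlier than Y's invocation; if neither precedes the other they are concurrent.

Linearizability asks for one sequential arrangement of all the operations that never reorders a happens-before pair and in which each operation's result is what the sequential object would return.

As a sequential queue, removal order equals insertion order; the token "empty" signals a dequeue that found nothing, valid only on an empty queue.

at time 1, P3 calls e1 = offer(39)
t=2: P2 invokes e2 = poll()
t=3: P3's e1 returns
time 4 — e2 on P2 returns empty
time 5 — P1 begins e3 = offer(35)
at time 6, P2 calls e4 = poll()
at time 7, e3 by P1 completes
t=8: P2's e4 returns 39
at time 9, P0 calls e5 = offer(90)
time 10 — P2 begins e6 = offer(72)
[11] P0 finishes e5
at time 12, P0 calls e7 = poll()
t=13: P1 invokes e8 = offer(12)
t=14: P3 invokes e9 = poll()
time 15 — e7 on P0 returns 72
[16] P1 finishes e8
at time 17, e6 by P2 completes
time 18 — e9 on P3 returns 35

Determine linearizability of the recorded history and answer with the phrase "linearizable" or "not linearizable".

a witness: e2, e1, e3, e4, e6, e5, e8, e9, e7
after step 1 (e2 poll() → empty): queue <>
after step 2 (e1 offer(39)): queue <39>
after step 3 (e3 offer(35)): queue <39,35>
after step 4 (e4 poll() → 39): queue <35>
after step 5 (e6 offer(72)): queue <35,72>
after step 6 (e5 offer(90)): queue <35,72,90>
after step 7 (e8 offer(12)): queue <35,72,90,12>
after step 8 (e9 poll() → 35): queue <72,90,12>
after step 9 (e7 poll() → 72): queue <90,12>

linearizable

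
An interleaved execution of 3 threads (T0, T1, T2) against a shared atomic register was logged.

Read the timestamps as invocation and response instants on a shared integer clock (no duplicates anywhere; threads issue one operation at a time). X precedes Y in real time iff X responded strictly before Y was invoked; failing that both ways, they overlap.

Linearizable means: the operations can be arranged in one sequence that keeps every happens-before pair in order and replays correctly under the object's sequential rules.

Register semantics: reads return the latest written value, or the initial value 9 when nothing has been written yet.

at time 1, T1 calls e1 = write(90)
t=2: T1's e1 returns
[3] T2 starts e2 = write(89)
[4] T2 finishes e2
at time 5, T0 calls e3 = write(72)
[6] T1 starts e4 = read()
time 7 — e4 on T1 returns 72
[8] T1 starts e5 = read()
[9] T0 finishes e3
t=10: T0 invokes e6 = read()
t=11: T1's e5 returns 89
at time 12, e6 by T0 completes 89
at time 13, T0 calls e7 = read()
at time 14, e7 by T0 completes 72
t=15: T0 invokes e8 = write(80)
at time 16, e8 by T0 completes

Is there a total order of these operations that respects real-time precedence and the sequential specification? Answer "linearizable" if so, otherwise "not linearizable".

not linearizable

cut after 10 events: linearizable; cut after 11 events (e5 responds, time 11): not linearizable
every one of the 3 real-time-consistent orders over 5 completed atomic register ops fails the sequential spec
no escape via the 1 pending operation (e6): every completion choice fails
sample order e1, e2, e3, e4, e5 (pending dropped) stalls at step 5 — e5 read() → 89 has no legal effect
sample order e1, e2, e4, e3, e5 (pending dropped) stalls at step 3 — e4 read() → 72 has no legal effect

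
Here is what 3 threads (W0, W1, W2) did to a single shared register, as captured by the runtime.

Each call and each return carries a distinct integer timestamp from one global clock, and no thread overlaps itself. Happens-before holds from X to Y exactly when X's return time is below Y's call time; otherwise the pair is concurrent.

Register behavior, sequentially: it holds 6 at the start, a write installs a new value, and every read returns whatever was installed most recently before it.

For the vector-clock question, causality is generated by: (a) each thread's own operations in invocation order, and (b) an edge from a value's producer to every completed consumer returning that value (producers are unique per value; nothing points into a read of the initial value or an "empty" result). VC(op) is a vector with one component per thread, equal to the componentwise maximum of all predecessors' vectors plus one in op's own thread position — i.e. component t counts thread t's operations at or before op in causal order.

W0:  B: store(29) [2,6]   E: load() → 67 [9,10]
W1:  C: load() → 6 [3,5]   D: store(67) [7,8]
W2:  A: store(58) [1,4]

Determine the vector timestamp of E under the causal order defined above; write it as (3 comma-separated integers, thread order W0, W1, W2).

(2, 2, 0)

root op A, invoked 1: fresh clock plus W2's own tick → (0, 0, 1)
root op C, invoked 3: fresh clock plus W1's own tick → (0, 1, 0)
root op B, invoked 2: fresh clock plus W0's own tick → (1, 0, 0)
from VC(C)=(0, 1, 0), D (invoked 7) maxes components and bumps W1 → (0, 2, 0)
from VC(B)=(1, 0, 0), VC(D)=(0, 2, 0), E (invoked 9) maxes components and bumps W0 → (2, 2, 0)
target: VC(E) = (2, 2, 0)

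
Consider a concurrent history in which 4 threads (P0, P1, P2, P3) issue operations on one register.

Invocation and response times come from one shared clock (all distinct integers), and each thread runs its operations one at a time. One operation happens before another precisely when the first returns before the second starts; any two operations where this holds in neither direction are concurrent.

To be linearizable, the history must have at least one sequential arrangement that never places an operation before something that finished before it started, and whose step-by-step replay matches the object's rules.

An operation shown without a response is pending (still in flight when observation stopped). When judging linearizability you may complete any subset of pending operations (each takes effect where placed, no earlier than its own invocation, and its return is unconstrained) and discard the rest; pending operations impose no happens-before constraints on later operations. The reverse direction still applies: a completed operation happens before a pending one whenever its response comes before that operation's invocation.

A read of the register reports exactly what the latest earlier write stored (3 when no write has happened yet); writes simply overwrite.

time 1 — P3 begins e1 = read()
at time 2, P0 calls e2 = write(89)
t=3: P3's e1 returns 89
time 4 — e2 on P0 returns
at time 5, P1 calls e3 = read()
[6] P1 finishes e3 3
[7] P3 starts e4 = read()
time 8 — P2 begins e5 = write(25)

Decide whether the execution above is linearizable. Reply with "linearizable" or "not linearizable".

not linearizable

the violation lands at event 6, e3's response at time 6: events 1..5 linearize, events 1..6 do not
2 orders of the 3 completed register ops respect real time; none is legal
sample order e1, e2, e3 stalls at step 1 — e1 read() → 89 has no legal effect
sample order e2, e1, e3 stalls at step 3 — e3 read() → 3 has no legal effect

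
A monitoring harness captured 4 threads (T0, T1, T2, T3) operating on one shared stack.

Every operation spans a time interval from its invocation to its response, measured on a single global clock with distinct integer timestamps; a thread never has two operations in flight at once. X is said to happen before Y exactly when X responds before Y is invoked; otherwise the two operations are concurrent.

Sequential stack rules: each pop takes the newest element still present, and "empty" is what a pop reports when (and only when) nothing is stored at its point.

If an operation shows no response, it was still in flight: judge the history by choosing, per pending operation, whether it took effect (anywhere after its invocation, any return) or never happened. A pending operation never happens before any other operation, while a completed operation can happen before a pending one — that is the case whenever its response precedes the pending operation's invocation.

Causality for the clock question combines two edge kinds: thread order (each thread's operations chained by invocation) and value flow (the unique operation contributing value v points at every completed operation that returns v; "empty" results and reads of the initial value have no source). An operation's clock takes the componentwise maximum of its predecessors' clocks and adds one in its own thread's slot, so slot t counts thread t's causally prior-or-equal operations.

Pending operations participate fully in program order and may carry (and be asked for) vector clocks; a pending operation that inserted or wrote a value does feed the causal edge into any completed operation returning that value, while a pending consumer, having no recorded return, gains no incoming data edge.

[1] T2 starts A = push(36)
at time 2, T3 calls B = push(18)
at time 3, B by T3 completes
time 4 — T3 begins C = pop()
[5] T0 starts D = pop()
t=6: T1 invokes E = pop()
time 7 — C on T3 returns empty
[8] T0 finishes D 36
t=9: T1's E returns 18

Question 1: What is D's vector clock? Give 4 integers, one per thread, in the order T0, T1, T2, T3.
(1, 0, 1, 0)

no predecessors for B (invoked 2): T3 increments from zero → (0, 0, 0, 1)
no predecessors for A (invoked 1): T2 increments from zero → (0, 0, 1, 0)
merge at C (invoked 4): VC(B)=(0, 0, 0, 1), own-thread bump on T3 → (0, 0, 0, 2)
merge at E (invoked 6): VC(B)=(0, 0, 0, 1), own-thread bump on T1 → (0, 1, 0, 1)
merge at D (invoked 5): VC(A)=(0, 0, 1, 0), own-thread bump on T0 → (1, 0, 1, 0)
target: VC(D) = (1, 0, 1, 0)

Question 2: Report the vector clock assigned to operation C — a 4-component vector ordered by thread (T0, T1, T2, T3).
(0, 0, 0, 2)

B (invocation 2): nothing precedes it; T3's component alone gives (0, 0, 0, 1)
A (invocation 1): nothing precedes it; T2's component alone gives (0, 0, 1, 0)
C (invocation 4): componentwise max over VC(B)=(0, 0, 0, 1), +1 at T3, giving (0, 0, 0, 2)
E (invocation 6): componentwise max over VC(B)=(0, 0, 0, 1), +1 at T1, giving (0, 1, 0, 1)
D (invocation 5): componentwise max over VC(A)=(0, 0, 1, 0), +1 at T0, giving (1, 0, 1, 0)
target: VC(C) = (0, 0, 0, 2)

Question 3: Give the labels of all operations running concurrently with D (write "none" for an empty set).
A, C, E

concurrent with D ([5,8]): every op whose interval crosses 5..8
A [1,…): concurrent
B [2,3]: before
C [4,7]: concurrent
E [6,9]: concurrent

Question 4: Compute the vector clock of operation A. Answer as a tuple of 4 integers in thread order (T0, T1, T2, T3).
(0, 0, 1, 0)

invoked at 2, B has no predecessors; its own T3 bump gives (0, 0, 0, 1)
invoked at 1, A has no predecessors; its own T2 bump gives (0, 0, 1, 0)
VC(C, invoked at 4): max of VC(B)=(0, 0, 0, 1), then +1 on thread T3 → (0, 0, 0, 2)
VC(E, invoked at 6): max of VC(B)=(0, 0, 0, 1), then +1 on thread T1 → (0, 1, 0, 1)
VC(D, invoked at 5): max of VC(A)=(0, 0, 1, 0), then +1 on thread T0 → (1, 0, 1, 0)
target: VC(A) = (0, 0, 1, 0)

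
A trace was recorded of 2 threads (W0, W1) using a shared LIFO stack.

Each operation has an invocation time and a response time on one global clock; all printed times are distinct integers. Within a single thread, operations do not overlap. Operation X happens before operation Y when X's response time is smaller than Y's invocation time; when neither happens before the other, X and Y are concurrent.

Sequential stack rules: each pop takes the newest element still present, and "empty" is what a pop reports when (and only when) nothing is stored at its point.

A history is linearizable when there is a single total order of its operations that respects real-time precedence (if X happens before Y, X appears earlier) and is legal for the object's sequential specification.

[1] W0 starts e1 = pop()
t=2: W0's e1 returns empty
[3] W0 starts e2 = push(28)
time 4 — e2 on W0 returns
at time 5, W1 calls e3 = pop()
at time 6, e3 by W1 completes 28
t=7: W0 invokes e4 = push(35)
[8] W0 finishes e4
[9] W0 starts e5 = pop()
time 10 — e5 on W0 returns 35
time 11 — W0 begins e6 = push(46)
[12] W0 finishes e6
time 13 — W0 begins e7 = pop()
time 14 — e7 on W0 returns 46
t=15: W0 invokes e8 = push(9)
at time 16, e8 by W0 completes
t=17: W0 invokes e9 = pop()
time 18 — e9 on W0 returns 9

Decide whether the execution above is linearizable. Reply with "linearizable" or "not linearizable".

witness order: e1, e2, e3, e4, e5, e6, e7, e8, e9
1. e1 pop() → empty, leaving stack <>
2. e2 push(28), leaving stack <28>
3. e3 pop() → 28, leaving stack <>
4. e4 push(35), leaving stack <35>
5. e5 pop() → 35, leaving stack <>
6. e6 push(46), leaving stack <46>
7. e7 pop() → 46, leaving stack <>
8. e8 push(9), leaving stack <9>
9. e9 pop() → 9, leaving stack <>

linearizable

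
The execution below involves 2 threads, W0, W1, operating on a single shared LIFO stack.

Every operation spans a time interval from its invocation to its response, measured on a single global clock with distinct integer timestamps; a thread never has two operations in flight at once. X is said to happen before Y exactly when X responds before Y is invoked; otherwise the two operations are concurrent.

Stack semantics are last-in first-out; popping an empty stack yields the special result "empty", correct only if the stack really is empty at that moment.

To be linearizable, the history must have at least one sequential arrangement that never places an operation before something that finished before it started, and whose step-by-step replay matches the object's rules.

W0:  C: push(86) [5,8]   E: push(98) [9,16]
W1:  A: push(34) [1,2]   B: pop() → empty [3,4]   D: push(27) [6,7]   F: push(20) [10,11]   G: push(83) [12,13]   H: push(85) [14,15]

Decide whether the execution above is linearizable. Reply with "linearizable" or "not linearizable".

not linearizable

prefix check: 1..3 passes, 1..4 fails once B's time-4 response joins
exactly one order of the 2 completed ops respects real time; the LIFO stack replay fails
for example A, B fails at step 2: B pop() → empty is not legal there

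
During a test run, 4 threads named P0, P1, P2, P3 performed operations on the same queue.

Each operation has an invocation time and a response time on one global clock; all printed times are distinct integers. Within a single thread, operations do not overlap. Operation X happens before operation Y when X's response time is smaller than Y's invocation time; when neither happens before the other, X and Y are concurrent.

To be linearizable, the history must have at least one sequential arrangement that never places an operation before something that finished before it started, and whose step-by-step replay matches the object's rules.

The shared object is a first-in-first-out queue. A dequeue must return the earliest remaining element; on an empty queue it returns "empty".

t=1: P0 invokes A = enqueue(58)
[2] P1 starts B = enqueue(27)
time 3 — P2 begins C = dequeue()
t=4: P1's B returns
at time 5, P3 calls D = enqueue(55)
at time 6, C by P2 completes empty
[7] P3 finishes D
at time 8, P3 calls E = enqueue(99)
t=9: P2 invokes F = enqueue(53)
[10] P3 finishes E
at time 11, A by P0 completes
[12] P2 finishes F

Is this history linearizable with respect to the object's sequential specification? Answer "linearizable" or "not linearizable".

linearizable

a witness: C, A, B, D, E, F
1. C dequeue() → empty, leaving queue <>
2. A enqueue(58), leaving queue <58>
3. B enqueue(27), leaving queue <58,27>
4. D enqueue(55), leaving queue <58,27,55>
5. E enqueue(99), leaving queue <58,27,55,99>
6. F enqueue(53), leaving queue <58,27,55,99,53>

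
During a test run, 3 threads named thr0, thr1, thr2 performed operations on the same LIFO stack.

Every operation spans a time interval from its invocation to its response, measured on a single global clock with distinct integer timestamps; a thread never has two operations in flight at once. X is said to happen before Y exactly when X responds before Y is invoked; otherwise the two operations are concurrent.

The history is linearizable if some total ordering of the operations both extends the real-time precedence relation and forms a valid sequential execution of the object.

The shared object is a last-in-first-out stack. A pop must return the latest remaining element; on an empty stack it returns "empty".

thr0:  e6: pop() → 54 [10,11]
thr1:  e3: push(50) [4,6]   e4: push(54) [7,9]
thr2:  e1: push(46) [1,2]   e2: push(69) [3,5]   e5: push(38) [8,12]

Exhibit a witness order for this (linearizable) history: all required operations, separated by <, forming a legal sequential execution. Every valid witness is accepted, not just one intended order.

e1 < e2 < e3 < e4 < e6 < e5

after step 1 (e1 push(46)): stack <46>
after step 2 (e2 push(69)): stack <46,69>
after step 3 (e3 push(50)): stack <46,69,50>
after step 4 (e4 push(54)): stack <46,69,50,54>
after step 5 (e6 pop() → 54): stack <46,69,50>
after step 6 (e5 push(38)): stack <46,69,50,38>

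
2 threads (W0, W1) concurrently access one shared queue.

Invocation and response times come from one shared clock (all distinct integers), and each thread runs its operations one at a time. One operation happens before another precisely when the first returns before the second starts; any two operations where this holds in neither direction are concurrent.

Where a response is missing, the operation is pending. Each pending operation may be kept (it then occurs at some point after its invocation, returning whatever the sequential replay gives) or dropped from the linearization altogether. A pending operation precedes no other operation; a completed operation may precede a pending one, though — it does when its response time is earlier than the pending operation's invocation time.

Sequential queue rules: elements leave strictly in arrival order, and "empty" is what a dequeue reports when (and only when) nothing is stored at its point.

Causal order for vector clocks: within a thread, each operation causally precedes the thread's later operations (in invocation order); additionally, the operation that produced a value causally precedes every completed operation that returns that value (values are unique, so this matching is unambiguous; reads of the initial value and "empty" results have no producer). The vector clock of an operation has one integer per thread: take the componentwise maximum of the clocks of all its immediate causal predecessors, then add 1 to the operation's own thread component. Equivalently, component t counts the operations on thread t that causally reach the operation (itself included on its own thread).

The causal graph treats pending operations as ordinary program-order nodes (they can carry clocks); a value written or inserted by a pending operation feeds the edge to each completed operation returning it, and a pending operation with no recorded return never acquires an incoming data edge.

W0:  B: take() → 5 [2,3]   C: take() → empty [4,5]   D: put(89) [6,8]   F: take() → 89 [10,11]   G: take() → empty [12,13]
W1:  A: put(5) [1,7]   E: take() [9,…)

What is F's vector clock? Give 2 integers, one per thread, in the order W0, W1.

A, invoked 1, has no incoming edges; only W1's bump applies → (0, 1)
merge at E (invoked 9): VC(A)=(0, 1), own-thread bump on W1 → (0, 2)
merge at B (invoked 2): VC(A)=(0, 1), own-thread bump on W0 → (1, 1)
merge at C (invoked 4): VC(B)=(1, 1), own-thread bump on W0 → (2, 1)
merge at D (invoked 6): VC(C)=(2, 1), own-thread bump on W0 → (3, 1)
merge at F (invoked 10): VC(D)=(3, 1), own-thread bump on W0 → (4, 1)
merge at G (invoked 12): VC(F)=(4, 1), own-thread bump on W0 → (5, 1)
target: VC(F) = (4, 1)

(4, 1)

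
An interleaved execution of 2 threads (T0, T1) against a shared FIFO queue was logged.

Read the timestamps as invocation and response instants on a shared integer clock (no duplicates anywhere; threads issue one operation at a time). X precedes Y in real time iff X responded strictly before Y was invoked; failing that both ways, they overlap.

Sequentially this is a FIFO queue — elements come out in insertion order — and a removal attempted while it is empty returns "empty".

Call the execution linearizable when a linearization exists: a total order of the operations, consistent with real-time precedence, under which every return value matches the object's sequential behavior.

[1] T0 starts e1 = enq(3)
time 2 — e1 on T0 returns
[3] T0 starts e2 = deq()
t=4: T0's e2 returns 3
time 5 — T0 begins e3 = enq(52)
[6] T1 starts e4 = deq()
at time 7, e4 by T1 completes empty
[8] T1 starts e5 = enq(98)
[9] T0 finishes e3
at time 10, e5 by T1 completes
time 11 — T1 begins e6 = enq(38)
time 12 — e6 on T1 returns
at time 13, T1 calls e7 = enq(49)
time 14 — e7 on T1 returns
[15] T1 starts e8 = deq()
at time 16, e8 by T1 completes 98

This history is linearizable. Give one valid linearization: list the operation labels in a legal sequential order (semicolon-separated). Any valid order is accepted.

e1; e2; e4; e5; e3; e6; e7; e8

after step 1 (e1 enq(3)): queue <3>
after step 2 (e2 deq() → 3): queue <>
after step 3 (e4 deq() → empty): queue <>
after step 4 (e5 enq(98)): queue <98>
after step 5 (e3 enq(52)): queue <98,52>
after step 6 (e6 enq(38)): queue <98,52,38>
after step 7 (e7 enq(49)): queue <98,52,38,49>
after step 8 (e8 deq() → 98): queue <52,38,49>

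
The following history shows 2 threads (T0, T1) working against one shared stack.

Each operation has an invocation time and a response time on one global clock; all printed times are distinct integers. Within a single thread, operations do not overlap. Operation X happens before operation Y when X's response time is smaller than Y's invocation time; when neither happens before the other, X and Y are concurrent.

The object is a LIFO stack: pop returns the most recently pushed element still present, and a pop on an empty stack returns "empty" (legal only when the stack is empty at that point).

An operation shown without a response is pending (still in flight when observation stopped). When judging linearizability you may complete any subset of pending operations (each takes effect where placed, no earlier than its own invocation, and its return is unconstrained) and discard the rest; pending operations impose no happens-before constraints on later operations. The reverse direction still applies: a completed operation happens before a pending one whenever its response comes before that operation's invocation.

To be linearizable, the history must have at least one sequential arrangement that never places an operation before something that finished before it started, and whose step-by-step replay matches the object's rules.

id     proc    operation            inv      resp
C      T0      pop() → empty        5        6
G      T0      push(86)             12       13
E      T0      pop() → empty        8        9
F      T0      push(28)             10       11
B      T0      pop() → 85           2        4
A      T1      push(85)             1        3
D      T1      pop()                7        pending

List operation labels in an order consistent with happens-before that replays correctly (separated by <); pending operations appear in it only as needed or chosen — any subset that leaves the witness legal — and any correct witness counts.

after step 1 (A push(85)): stack <85>
after step 2 (B pop() → 85): stack <>
after step 3 (C pop() → empty): stack <>
after step 4 (D pop() (pending, included)): stack <>
after step 5 (E pop() → empty): stack <>
after step 6 (F push(28)): stack <28>
after step 7 (G push(86)): stack <28,86>

A < B < C < D < E < F < G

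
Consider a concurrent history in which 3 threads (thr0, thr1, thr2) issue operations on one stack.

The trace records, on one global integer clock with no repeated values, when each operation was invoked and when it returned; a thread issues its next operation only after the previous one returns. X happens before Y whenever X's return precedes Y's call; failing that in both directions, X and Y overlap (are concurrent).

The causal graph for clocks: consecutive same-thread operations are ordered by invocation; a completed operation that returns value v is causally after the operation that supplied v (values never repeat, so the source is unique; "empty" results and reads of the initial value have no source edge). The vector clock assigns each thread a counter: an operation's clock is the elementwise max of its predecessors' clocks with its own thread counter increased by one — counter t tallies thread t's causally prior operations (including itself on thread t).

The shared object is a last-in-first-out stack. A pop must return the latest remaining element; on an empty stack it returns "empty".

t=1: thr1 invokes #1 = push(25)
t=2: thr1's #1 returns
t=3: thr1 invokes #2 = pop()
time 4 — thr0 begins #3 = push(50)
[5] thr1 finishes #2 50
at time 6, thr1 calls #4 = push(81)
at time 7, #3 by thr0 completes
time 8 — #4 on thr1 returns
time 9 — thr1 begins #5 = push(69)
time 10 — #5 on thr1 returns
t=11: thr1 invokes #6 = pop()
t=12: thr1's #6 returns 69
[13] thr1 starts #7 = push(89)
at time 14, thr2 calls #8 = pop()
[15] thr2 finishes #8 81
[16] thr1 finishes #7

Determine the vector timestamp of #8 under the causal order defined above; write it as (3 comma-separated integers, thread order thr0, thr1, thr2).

no predecessors for #1 (invoked 1): thr1 increments from zero → (0, 1, 0)
no predecessors for #3 (invoked 4): thr0 increments from zero → (1, 0, 0)
#2 (invocation 3): componentwise max over VC(#1)=(0, 1, 0), VC(#3)=(1, 0, 0), +1 at thr1, giving (1, 2, 0)
#4 (invocation 6): componentwise max over VC(#2)=(1, 2, 0), +1 at thr1, giving (1, 3, 0)
#8 (invocation 14): componentwise max over VC(#4)=(1, 3, 0), +1 at thr2, giving (1, 3, 1)
#5 (invocation 9): componentwise max over VC(#4)=(1, 3, 0), +1 at thr1, giving (1, 4, 0)
#6 (invocation 11): componentwise max over VC(#5)=(1, 4, 0), +1 at thr1, giving (1, 5, 0)
#7 (invocation 13): componentwise max over VC(#6)=(1, 5, 0), +1 at thr1, giving (1, 6, 0)
target: VC(#8) = (1, 3, 1)

(1, 3, 1)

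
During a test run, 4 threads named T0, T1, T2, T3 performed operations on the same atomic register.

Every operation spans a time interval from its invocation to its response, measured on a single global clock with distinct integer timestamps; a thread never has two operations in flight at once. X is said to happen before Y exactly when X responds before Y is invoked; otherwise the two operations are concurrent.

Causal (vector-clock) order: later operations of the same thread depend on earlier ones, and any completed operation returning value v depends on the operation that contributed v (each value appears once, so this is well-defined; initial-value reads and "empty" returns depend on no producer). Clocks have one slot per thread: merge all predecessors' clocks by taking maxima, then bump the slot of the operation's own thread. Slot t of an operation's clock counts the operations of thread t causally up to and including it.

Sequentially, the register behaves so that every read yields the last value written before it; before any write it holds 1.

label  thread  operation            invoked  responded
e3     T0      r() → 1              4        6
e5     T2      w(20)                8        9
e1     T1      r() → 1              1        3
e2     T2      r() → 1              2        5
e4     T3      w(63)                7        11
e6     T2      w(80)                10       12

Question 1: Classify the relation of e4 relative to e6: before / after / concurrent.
concurrent

e4 spans [7,11], e6 spans [10,12]
the intervals overlap in both directions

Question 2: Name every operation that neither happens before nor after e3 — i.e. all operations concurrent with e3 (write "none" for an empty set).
e2

overlap test against e3 [4,6]: concurrent iff the interval meets 4..6
e1 [1,3]: before
e2 [2,5]: concurrent
e4 [7,11]: after
e5 [8,9]: after
e6 [10,12]: after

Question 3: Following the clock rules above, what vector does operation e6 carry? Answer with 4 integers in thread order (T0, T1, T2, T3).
(0, 0, 3, 0)

no predecessors for e4 (invoked 7): T3 increments from zero → (0, 0, 0, 1)
no predecessors for e2 (invoked 2): T2 increments from zero → (0, 0, 1, 0)
no predecessors for e1 (invoked 1): T1 increments from zero → (0, 1, 0, 0)
no predecessors for e3 (invoked 4): T0 increments from zero → (1, 0, 0, 0)
e5, invoked 8, takes VC(e2)=(0, 0, 1, 0) under max, adds 1 for T2 → (0, 0, 2, 0)
e6, invoked 10, takes VC(e5)=(0, 0, 2, 0) under max, adds 1 for T2 → (0, 0, 3, 0)
target: VC(e6) = (0, 0, 3, 0)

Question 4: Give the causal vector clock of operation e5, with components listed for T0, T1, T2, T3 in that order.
(0, 0, 2, 0)

e4, invoked 7, has no incoming edges; only T3's bump applies → (0, 0, 0, 1)
e2, invoked 2, has no incoming edges; only T2's bump applies → (0, 0, 1, 0)
e1, invoked 1, has no incoming edges; only T1's bump applies → (0, 1, 0, 0)
e3, invoked 4, has no incoming edges; only T0's bump applies → (1, 0, 0, 0)
invoked at 8, e5 merges VC(e2)=(0, 0, 1, 0) and bumps T2's slot → (0, 0, 2, 0)
invoked at 10, e6 merges VC(e5)=(0, 0, 2, 0) and bumps T2's slot → (0, 0, 3, 0)
target: VC(e5) = (0, 0, 2, 0)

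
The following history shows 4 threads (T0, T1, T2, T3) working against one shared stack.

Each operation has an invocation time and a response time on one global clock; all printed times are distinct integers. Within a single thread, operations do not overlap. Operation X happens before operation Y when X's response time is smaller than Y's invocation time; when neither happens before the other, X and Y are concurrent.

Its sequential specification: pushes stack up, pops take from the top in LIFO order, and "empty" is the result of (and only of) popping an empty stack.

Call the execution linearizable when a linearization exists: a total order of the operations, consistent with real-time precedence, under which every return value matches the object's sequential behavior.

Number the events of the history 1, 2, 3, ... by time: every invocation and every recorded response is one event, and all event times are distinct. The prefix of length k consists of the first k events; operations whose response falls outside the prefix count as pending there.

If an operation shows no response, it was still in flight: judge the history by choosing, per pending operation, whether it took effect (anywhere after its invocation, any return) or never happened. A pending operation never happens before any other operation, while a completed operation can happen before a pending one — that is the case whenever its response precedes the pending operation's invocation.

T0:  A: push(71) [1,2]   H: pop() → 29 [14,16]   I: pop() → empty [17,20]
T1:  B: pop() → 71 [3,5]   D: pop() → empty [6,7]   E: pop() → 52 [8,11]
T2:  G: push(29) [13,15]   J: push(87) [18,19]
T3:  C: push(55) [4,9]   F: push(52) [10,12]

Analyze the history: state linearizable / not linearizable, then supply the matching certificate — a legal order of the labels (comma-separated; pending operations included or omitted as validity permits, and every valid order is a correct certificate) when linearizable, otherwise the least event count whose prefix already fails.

not linearizable — minimal violating prefix: 20 events

events 1..19 are fine; event 20 — the response of I at time 20 — makes the prefix non-linearizable
checked exhaustively: 28 real-time-consistent orders of 10 completed operations, zero legal stack replays
e.g. A, B, C, D, E, F, G, H, I, J: illegal at step 4, since D pop() → empty cannot apply there
e.g. A, B, C, D, E, F, G, H, J, I: illegal at step 4, since D pop() → empty cannot apply there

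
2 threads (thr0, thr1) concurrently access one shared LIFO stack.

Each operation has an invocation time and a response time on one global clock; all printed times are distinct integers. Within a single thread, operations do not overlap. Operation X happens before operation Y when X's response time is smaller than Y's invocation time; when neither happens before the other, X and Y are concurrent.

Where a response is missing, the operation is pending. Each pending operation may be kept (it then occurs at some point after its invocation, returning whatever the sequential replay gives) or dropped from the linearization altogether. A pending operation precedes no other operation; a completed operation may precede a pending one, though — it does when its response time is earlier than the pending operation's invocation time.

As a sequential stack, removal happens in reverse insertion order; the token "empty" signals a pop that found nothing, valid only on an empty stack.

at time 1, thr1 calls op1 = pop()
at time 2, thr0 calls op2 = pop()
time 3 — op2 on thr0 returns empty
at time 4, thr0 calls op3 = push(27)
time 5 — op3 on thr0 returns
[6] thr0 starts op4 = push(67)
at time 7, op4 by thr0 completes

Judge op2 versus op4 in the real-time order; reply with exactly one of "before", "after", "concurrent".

before

op2 spans [2,3], op4 spans [6,7]
resp(op2)=3 < inv(op4)=6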